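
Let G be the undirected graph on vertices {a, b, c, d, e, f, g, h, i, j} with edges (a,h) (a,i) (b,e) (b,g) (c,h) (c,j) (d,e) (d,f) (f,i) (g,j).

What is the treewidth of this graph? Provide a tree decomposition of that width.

Every bag has size at most 3, so the width is 3 − 1 = 2 and tw(G) ≤ 2. Since b–g–j–c–h–a–i–f–d–e–b is a cycle in G, G is not acyclic. Forests are exactly the graphs of treewidth ≤ 1, so tw(G) ≥ 2. Hence tw(G) = 2 exactly.

Treewidth 2.
Bags: B1 = {b, g, j}  B2 = {b, c, j}  B3 = {b, c, h}  B4 = {a, b, h}  B5 = {a, b, i}  B6 = {b, f, i}  B7 = {b, d, f}  B8 = {b, d, e}
Tree: B1–B2, B2–B3, B3–B4, B4–B5, B5–B6, B6–B7, B7–B8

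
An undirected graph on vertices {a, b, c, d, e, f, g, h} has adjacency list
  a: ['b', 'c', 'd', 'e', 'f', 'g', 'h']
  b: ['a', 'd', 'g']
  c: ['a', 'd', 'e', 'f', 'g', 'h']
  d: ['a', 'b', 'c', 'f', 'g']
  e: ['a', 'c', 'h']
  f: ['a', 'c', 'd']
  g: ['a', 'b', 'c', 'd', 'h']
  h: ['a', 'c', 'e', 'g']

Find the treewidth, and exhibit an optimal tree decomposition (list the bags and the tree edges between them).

Treewidth 3.
Bags: B1 = {a, c, d, g}  B2 = {a, c, g, h}  B3 = {a, c, d, f}  B4 = {a, b, d, g}  B5 = {a, c, e, h}
Tree: B1–B2, B1–B3, B1–B4, B2–B5

The largest bag has 4 vertices, giving width 3; this decomposition certifies tw(G) ≤ 3. On the other hand G contains the 4-clique {a, c, d, g}. A clique must lie in a single bag of any decomposition, so no decomposition can have width below 3. Combining the bounds, tw(G) = 3.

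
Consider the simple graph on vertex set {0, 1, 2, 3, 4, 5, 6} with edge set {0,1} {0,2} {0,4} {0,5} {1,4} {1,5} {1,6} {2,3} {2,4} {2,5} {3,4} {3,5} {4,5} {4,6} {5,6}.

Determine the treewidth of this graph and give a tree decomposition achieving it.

The largest bag has 4 vertices, giving width 3; this decomposition certifies tw(G) ≤ 3. On the other hand G contains the 4-clique {0, 1, 4, 5}. A clique must lie in a single bag of any decomposition, so no decomposition can have width below 3. Therefore the treewidth is 3.

Treewidth 3.
One such decomposition:
Bags: B1 = {2, 3, 4, 5}  B2 = {0, 2, 4, 5}  B3 = {0, 1, 4, 5}  B4 = {1, 4, 5, 6}
Tree: B1–B2, B2–B3, B3–B4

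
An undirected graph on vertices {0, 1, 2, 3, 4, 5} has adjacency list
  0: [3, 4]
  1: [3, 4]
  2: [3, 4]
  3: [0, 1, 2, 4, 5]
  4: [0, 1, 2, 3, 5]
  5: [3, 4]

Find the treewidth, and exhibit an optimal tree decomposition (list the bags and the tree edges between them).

The largest bag has 3 vertices, giving width 2; this decomposition certifies tw(G) ≤ 2. Conversely, {0, 3, 4} is a clique of size 3, and the vertices of any clique must share a bag in every tree decomposition; so some bag has ≥ 3 vertices and tw(G) ≥ 2. The upper and lower bounds meet at 2, so that is the treewidth.

Treewidth 2.
One optimal decomposition is:
Bags: B1 = {1, 3, 4}  B2 = {2, 3, 4}  B3 = {0, 3, 4}  B4 = {3, 4, 5}
Tree: B1–B2, B1–B3, B1–B4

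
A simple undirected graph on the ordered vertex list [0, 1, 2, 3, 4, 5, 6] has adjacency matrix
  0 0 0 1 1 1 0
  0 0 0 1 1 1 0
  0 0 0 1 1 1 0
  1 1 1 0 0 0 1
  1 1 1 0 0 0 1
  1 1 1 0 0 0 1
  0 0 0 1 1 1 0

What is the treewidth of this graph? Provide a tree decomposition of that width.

Every bag has size at most 4, so the width is 4 − 1 = 3 and tw(G) ≤ 3. For the lower bound: the 4 vertex sets {4,6}, {0,5}, {3}, {2} are disjoint, each induces a connected subgraph, and every pair is joined by at least one edge of G. Contracting each set to a single vertex therefore yields K_{4} as a minor, and since treewidth is minor-monotone, tw(G) ≥ tw(K_{4}) = 3. Therefore the treewidth is 3.

Treewidth 3.
One optimal decomposition is:
Bags: B1 = {3, 4, 5, 6}  B2 = {0, 3, 4, 5}  B3 = {2, 3, 4, 5}  B4 = {1, 3, 4, 5}
Tree: B1–B2, B2–B3, B3–B4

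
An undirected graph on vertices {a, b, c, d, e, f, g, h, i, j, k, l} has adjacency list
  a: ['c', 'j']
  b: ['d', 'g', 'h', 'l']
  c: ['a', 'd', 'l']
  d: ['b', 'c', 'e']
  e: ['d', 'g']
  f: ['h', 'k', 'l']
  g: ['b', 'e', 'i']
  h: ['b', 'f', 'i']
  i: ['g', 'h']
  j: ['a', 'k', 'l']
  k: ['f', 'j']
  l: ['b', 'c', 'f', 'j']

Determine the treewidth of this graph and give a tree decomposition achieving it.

Treewidth 3.
One optimal decomposition is:
Bags: B1 = {d, e, g, i}  B2 = {b, d, g, i}  B3 = {b, d, h, i}  B4 = {b, c, d, h}  B5 = {b, c, h, l}  B6 = {c, f, h, l}  B7 = {a, c, f, l}  B8 = {a, f, j, l}  B9 = {a, f, j, k}
Tree: B1–B2, B2–B3, B3–B4, B4–B5, B5–B6, B6–B7, B7–B8, B8–B9

Each bag holds 4 vertices, so the decomposition has width 3, which upper-bounds the treewidth. For the lower bound: the 4 vertex sets {e,g,i}, {d}, {b}, {c,f,h,l} are disjoint, each induces a connected subgraph, and every pair is joined by at least one edge of G. Contracting each set to a single vertex therefore yields K_{4} as a minor, and since treewidth is minor-monotone, tw(G) ≥ tw(K_{4}) = 3. The upper and lower bounds meet at 3, so that is the treewidth.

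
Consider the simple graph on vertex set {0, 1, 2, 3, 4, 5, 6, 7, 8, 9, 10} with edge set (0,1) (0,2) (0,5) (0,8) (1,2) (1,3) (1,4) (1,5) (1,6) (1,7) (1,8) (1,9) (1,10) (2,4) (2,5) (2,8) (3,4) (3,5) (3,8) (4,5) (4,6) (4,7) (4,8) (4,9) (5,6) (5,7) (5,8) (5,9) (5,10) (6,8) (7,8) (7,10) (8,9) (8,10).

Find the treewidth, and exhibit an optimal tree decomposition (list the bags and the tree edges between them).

The largest bag has 5 vertices, giving width 4; this decomposition certifies tw(G) ≤ 4. Conversely, {0, 1, 2, 5, 8} is a clique of size 5, and the vertices of any clique must share a bag in every tree decomposition; so some bag has ≥ 5 vertices and tw(G) ≥ 4. Combining the bounds, tw(G) = 4.

Treewidth 4.
One such decomposition:
Bags: B1 = {1, 4, 5, 8, 9}  B2 = {1, 2, 4, 5, 8}  B3 = {1, 4, 5, 7, 8}  B4 = {0, 1, 2, 5, 8}  B5 = {1, 4, 5, 6, 8}  B6 = {1, 5, 7, 8, 10}  B7 = {1, 3, 4, 5, 8}
Tree: B1–B2, B1–B3, B2–B4, B2–B5, B3–B6, B2–B7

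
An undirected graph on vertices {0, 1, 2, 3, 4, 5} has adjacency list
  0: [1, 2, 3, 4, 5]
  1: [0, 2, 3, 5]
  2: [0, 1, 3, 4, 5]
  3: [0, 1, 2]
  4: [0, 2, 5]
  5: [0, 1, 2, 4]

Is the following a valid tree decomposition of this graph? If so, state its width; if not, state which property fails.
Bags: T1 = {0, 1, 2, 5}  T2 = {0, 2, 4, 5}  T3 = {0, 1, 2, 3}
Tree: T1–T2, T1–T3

Yes; width 3.

Vertex coverage: the bags together contain {0, 1, 2, 3, 4, 5}, the full vertex set. Edge coverage: each edge of G has both endpoints in at least one bag. Running intersection: for every vertex, the bags containing it form a connected subtree. All three properties hold, so this is a valid tree decomposition of width max|bag| − 1 = 3, and hence tw(G) ≤ 3.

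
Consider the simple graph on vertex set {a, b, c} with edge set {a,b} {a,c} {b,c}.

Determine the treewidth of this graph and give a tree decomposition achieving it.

With just one bag of size 3, the width is 3 − 1 = 2, so tw(G) ≤ 2. On the other hand G contains the 3-clique {a, b, c}. A clique must lie in a single bag of any decomposition, so no decomposition can have width below 2. Therefore the treewidth is 2.

Treewidth 2.
One optimal decomposition is:
Bags: B1 = {a, b, c}
Tree: (single bag)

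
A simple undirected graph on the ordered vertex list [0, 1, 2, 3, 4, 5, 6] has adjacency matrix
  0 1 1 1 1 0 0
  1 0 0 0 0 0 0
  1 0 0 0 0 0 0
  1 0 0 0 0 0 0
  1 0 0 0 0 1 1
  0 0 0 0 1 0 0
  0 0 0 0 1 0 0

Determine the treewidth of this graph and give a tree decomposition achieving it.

Treewidth 1.
Bags: B1 = {4, 5}  B2 = {4, 6}  B3 = {0, 4}  B4 = {0, 1}  B5 = {0, 2}  B6 = {0, 3}
Tree: B1–B2, B2–B3, B3–B4, B3–B5, B5–B6

Every bag has size at most 2, so the width is 2 − 1 = 1 and tw(G) ≤ 1. Since G has at least one edge (e.g. 5–4), it is not an edgeless graph, so tw(G) ≥ 1. Combining the bounds, tw(G) = 1.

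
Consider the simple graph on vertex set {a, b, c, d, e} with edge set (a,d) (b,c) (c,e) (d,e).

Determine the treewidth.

A width-1 tree decomposition is:
Bags: B1 = {c, e}  B2 = {d, e}  B3 = {a, d}  B4 = {b, c}
Tree: B1–B2, B2–B3, B1–B4
The largest bag has 2 vertices, giving width 1; this decomposition certifies tw(G) ≤ 1. G has an edge, so its treewidth is at least 1. The upper and lower bounds meet at 1, so that is the treewidth.

1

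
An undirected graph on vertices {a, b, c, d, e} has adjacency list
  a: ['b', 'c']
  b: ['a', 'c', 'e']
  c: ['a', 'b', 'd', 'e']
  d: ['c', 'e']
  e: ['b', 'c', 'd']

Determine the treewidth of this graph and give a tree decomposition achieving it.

Every bag has size at most 3, so the width is 3 − 1 = 2 and tw(G) ≤ 2. On the other hand G contains the 3-clique {c, d, e}. A clique must lie in a single bag of any decomposition, so no decomposition can have width below 2. Hence tw(G) = 2 exactly.

Treewidth 2.
One optimal decomposition is:
Bags: B1 = {b, c, e}  B2 = {a, b, c}  B3 = {c, d, e}
Tree: B1–B2, B1–B3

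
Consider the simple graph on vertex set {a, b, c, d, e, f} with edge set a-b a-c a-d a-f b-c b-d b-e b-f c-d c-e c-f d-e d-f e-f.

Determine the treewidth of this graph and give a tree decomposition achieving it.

The largest bag has 5 vertices, giving width 4; this decomposition certifies tw(G) ≤ 4. For the lower bound, the 5 vertices {b, c, d, e, f} are pairwise adjacent, and any tree decomposition puts a clique entirely inside one bag — forcing width ≥ 4. Hence tw(G) = 4 exactly.

Treewidth 4.
One such decomposition:
Bags: B1 = {b, c, d, e, f}  B2 = {a, b, c, d, f}
Tree: B1–B2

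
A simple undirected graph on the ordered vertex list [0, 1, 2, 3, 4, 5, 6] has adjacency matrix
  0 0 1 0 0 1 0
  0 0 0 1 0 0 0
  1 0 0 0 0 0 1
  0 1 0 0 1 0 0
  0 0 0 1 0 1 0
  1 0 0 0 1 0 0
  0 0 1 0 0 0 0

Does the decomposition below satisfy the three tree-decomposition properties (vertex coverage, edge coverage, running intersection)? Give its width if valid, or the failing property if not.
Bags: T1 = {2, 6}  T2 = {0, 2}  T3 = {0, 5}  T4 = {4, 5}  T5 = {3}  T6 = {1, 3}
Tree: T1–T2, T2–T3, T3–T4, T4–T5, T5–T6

No — edge (4,3) lies in no bag.

A tree decomposition must satisfy three properties: every vertex lies in some bag; for every edge, both endpoints lie together in some bag; and for every vertex, the bags containing it form a connected subtree. Here edge (4,3) lies in no bag, so the decomposition is invalid.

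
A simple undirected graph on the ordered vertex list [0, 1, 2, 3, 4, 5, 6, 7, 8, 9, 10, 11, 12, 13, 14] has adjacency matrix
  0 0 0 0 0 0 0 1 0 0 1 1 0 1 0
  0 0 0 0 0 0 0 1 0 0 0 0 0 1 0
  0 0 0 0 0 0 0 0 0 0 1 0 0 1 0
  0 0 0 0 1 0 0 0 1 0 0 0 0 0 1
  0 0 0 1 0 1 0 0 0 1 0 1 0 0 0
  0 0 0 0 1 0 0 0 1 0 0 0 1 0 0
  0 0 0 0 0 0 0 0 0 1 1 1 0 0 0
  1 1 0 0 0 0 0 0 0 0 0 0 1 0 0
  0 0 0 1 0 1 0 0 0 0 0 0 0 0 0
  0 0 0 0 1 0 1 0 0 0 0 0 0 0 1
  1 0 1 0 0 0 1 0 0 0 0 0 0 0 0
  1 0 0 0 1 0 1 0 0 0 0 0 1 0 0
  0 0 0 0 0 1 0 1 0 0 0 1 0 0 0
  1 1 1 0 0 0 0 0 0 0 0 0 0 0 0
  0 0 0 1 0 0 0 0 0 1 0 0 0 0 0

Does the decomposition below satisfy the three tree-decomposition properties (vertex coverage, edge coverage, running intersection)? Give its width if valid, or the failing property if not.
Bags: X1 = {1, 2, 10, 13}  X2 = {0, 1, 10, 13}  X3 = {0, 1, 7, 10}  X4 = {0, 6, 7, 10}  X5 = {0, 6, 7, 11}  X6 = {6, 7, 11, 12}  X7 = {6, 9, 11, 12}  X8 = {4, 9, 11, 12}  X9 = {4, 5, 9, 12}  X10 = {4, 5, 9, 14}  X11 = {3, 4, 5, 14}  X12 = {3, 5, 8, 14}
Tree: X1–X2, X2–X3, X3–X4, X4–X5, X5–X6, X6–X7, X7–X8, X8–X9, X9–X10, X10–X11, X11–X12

Yes; width 3.

Checking the three conditions: (i) the bags cover all of {0, 1, 2, 3, 4, 5, 6, 7, 8, 9, 10, 11, 12, 13, 14}; (ii) for each edge, some bag contains both endpoints; (iii) the bags containing any fixed vertex form a subtree. All hold, so the decomposition is valid with width 4 − 1 = 3.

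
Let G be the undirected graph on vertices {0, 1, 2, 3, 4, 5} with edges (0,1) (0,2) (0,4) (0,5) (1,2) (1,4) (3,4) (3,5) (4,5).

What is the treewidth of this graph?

2

A width-2 tree decomposition is:
Bags: B1 = {0, 4, 5}  B2 = {3, 4, 5}  B3 = {0, 1, 4}  B4 = {0, 1, 2}
Tree: B1–B2, B1–B3, B3–B4
Each bag holds 3 vertices, so the decomposition has width 2, which upper-bounds the treewidth. Conversely, {0, 1, 2} is a clique of size 3, and the vertices of any clique must share a bag in every tree decomposition; so some bag has ≥ 3 vertices and tw(G) ≥ 2. Therefore the treewidth is 2.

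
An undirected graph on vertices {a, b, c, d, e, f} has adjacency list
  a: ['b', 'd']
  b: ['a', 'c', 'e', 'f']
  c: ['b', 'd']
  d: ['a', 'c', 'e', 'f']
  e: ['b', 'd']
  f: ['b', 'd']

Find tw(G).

2

A width-2 tree decomposition is:
Bags: B1 = {b, d, f}  B2 = {b, d, e}  B3 = {b, c, d}  B4 = {a, b, d}
Tree: B1–B2, B2–B3, B3–B4
Every bag has size at most 3, so the width is 3 − 1 = 2 and tw(G) ≤ 2. For the lower bound, G contains the cycle b–f–d–e–b, so G is not a forest; only forests have treewidth ≤ 1, hence tw(G) ≥ 2. The upper and lower bounds meet at 2, so that is the treewidth.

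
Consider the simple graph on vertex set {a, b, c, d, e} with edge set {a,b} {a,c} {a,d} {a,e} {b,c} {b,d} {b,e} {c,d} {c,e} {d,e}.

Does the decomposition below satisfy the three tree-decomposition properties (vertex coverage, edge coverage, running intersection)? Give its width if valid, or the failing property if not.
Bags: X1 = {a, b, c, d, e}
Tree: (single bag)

Vertex coverage: the bags together contain {a, b, c, d, e}, the full vertex set. Edge coverage: each edge of G has both endpoints in at least one bag. Running intersection: for every vertex, the bags containing it form a connected subtree. All three properties hold, so this is a valid tree decomposition of width max|bag| − 1 = 4, and hence tw(G) ≤ 4.

Yes; width 4.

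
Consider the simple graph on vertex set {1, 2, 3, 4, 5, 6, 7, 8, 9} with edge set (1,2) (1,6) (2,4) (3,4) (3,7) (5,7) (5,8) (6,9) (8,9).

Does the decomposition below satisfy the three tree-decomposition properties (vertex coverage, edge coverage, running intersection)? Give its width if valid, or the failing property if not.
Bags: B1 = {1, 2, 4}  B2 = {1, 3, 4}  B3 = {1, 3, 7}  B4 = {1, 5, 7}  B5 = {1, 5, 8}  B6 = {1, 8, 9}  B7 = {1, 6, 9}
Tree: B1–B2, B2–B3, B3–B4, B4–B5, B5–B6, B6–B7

Yes; width 2.

Every vertex of G appears in some bag (union = {1, 2, 3, 4, 5, 6, 7, 8, 9}); every edge is covered by a bag; and for each vertex v the set of bags containing v is connected in the bag tree. The decomposition is therefore valid. The largest bag has 3 vertices, so the width is 2.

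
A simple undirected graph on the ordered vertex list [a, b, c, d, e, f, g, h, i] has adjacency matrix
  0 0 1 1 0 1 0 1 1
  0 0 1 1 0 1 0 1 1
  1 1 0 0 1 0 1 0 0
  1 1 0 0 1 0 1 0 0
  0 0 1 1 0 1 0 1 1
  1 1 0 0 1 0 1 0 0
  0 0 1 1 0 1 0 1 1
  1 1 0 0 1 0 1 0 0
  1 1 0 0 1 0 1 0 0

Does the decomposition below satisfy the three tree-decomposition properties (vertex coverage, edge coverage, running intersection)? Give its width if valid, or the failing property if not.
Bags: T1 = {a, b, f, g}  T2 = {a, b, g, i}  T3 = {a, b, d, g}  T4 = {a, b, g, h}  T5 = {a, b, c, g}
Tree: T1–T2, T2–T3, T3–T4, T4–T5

A tree decomposition must satisfy three properties: every vertex lies in some bag; for every edge, both endpoints lie together in some bag; and for every vertex, the bags containing it form a connected subtree. Here vertex e appears in no bag, so the decomposition is invalid.

No — vertex e appears in no bag.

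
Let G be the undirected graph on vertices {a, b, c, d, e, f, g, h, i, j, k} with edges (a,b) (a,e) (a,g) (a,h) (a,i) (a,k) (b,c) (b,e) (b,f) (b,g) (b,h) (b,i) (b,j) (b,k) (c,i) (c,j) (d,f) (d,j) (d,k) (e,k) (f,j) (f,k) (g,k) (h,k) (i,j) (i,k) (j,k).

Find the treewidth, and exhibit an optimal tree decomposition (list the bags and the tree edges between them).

Treewidth 3.
Bags: B1 = {b, c, i, j}  B2 = {b, i, j, k}  B3 = {a, b, i, k}  B4 = {a, b, h, k}  B5 = {b, f, j, k}  B6 = {a, b, e, k}  B7 = {a, b, g, k}  B8 = {d, f, j, k}
Tree: B1–B2, B2–B3, B3–B4, B2–B5, B3–B6, B3–B7, B5–B8

Each bag holds 4 vertices, so the decomposition has width 3, which upper-bounds the treewidth. Conversely, {b, c, i, j} is a clique of size 4, and the vertices of any clique must share a bag in every tree decomposition; so some bag has ≥ 4 vertices and tw(G) ≥ 3. Therefore the treewidth is 3.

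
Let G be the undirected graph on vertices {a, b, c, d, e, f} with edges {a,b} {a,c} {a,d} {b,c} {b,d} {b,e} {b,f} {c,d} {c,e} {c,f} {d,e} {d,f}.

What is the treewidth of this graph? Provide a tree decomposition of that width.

Treewidth 3.
Bags: B1 = {b, c, d, e}  B2 = {b, c, d, f}  B3 = {a, b, c, d}
Tree: B1–B2, B2–B3

Each bag holds 4 vertices, so the decomposition has width 3, which upper-bounds the treewidth. For the lower bound, the 4 vertices {b, c, d, e} are pairwise adjacent, and any tree decomposition puts a clique entirely inside one bag — forcing width ≥ 3. Therefore the treewidth is 3.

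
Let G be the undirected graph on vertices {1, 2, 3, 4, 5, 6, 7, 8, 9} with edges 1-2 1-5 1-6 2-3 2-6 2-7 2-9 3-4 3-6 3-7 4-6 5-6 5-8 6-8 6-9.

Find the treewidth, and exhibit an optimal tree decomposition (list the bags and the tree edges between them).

Treewidth 2.
One optimal decomposition is:
Bags: B1 = {2, 3, 6}  B2 = {1, 2, 6}  B3 = {1, 5, 6}  B4 = {3, 4, 6}  B5 = {2, 3, 7}  B6 = {2, 6, 9}  B7 = {5, 6, 8}
Tree: B1–B2, B2–B3, B1–B4, B1–B5, B2–B6, B3–B7

The largest bag has 3 vertices, giving width 2; this decomposition certifies tw(G) ≤ 2. On the other hand G contains the 3-clique {5, 6, 8}. A clique must lie in a single bag of any decomposition, so no decomposition can have width below 2. The upper and lower bounds meet at 2, so that is the treewidth.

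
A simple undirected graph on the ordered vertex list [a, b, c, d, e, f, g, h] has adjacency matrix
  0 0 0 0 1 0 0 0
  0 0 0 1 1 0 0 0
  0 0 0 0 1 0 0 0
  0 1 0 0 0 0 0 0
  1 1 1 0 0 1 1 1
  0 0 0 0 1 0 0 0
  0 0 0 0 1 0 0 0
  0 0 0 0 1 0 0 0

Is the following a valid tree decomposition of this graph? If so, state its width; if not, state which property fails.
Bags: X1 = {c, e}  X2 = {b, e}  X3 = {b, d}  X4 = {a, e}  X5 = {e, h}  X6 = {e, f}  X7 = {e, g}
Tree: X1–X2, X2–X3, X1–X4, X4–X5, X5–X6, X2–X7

Yes; width 1.

Vertex coverage: the bags together contain {a, b, c, d, e, f, g, h}, the full vertex set. Edge coverage: each edge of G has both endpoints in at least one bag. Running intersection: for every vertex, the bags containing it form a connected subtree. All three properties hold, so this is a valid tree decomposition of width max|bag| − 1 = 1, and hence tw(G) ≤ 1.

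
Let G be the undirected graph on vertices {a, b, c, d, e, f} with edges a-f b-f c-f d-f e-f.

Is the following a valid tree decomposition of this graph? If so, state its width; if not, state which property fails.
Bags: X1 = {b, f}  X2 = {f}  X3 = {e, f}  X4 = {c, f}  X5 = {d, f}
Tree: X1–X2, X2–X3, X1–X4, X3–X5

A tree decomposition must satisfy three properties: every vertex lies in some bag; for every edge, both endpoints lie together in some bag; and for every vertex, the bags containing it form a connected subtree. Here vertex a appears in no bag, so the decomposition is invalid.

No — vertex a appears in no bag.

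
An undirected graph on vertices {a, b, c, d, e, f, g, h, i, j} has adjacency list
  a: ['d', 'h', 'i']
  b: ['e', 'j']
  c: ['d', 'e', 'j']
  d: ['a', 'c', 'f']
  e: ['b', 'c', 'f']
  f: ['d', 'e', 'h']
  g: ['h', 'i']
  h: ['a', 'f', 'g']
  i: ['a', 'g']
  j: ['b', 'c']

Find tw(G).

2

A width-2 tree decomposition is:
Bags: B1 = {b, c, j}  B2 = {b, c, e}  B3 = {c, d, e}  B4 = {d, e, f}  B5 = {a, d, f}  B6 = {a, f, h}  B7 = {a, h, i}  B8 = {g, h, i}
Tree: B1–B2, B2–B3, B3–B4, B4–B5, B5–B6, B6–B7, B7–B8
Every bag has size at most 3, so the width is 3 − 1 = 2 and tw(G) ≤ 2. The edges j–b–e–c–j form a cycle, so G is not a tree and its treewidth is at least 2. Therefore the treewidth is 2.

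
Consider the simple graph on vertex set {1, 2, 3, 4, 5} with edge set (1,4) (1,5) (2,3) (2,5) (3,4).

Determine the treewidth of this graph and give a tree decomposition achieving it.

The largest bag has 3 vertices, giving width 2; this decomposition certifies tw(G) ≤ 2. The edges 1–4–3–2–5–1 form a cycle, so G is not a tree and its treewidth is at least 2. Therefore the treewidth is 2.

Treewidth 2.
One optimal decomposition is:
Bags: B1 = {1, 3, 4}  B2 = {1, 2, 3}  B3 = {1, 2, 5}
Tree: B1–B2, B2–B3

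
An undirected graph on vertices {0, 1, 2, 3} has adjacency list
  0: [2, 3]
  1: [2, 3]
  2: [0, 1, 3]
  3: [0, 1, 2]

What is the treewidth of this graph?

A width-2 tree decomposition is:
Bags: B1 = {1, 2, 3}  B2 = {0, 2, 3}
Tree: B1–B2
Every bag has size at most 3, so the width is 3 − 1 = 2 and tw(G) ≤ 2. Conversely, {0, 2, 3} is a clique of size 3, and the vertices of any clique must share a bag in every tree decomposition; so some bag has ≥ 3 vertices and tw(G) ≥ 2. The upper and lower bounds meet at 2, so that is the treewidth.

2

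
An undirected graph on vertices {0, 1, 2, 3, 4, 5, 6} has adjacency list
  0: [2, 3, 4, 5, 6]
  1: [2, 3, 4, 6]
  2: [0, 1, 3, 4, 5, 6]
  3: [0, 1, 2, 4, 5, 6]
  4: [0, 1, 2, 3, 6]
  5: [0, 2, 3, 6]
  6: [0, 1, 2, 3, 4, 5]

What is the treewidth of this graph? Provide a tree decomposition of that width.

Each bag holds 5 vertices, so the decomposition has width 4, which upper-bounds the treewidth. Conversely, {0, 2, 3, 4, 6} is a clique of size 5, and the vertices of any clique must share a bag in every tree decomposition; so some bag has ≥ 5 vertices and tw(G) ≥ 4. Combining the bounds, tw(G) = 4.

Treewidth 4.
Bags: B1 = {1, 2, 3, 4, 6}  B2 = {0, 2, 3, 4, 6}  B3 = {0, 2, 3, 5, 6}
Tree: B1–B2, B2–B3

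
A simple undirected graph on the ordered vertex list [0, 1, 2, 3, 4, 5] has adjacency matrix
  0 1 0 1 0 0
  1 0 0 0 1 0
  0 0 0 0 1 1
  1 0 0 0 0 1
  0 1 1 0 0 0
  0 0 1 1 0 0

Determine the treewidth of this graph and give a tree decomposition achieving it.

Treewidth 2.
One optimal decomposition is:
Bags: B1 = {0, 3, 5}  B2 = {0, 2, 5}  B3 = {0, 2, 4}  B4 = {0, 1, 4}
Tree: B1–B2, B2–B3, B3–B4

Each bag holds 3 vertices, so the decomposition has width 2, which upper-bounds the treewidth. The edges 0–3–5–2–4–1–0 form a cycle, so G is not a tree and its treewidth is at least 2. Combining the bounds, tw(G) = 2.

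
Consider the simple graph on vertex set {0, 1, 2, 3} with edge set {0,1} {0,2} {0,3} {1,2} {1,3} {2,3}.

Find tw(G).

3

A width-3 tree decomposition is:
Bags: B1 = {0, 1, 2, 3}
Tree: (single bag)
A single bag containing all 4 vertices is trivially a valid decomposition of width 3. Conversely, {0, 1, 2, 3} is a clique of size 4, and the vertices of any clique must share a bag in every tree decomposition; so some bag has ≥ 4 vertices and tw(G) ≥ 3. Therefore the treewidth is 3.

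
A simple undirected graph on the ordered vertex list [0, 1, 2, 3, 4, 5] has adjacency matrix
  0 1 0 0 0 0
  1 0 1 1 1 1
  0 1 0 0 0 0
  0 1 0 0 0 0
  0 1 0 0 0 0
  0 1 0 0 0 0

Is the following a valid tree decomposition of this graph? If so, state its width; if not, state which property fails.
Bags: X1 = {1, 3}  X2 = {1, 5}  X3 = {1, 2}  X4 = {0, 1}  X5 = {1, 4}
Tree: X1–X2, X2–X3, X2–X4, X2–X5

Checking the three conditions: (i) the bags cover all of {0, 1, 2, 3, 4, 5}; (ii) for each edge, some bag contains both endpoints; (iii) the bags containing any fixed vertex form a subtree. All hold, so the decomposition is valid with width 2 − 1 = 1.

Yes; width 1.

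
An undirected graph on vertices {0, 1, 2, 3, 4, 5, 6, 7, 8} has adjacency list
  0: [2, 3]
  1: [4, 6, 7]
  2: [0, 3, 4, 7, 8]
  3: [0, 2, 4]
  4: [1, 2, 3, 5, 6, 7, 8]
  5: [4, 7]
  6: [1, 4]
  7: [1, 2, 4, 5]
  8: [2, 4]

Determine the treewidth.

A width-2 tree decomposition is:
Bags: B1 = {2, 3, 4}  B2 = {2, 4, 7}  B3 = {1, 4, 7}  B4 = {4, 5, 7}  B5 = {1, 4, 6}  B6 = {2, 4, 8}  B7 = {0, 2, 3}
Tree: B1–B2, B2–B3, B2–B4, B3–B5, B1–B6, B1–B7
Every bag has size at most 3, so the width is 3 − 1 = 2 and tw(G) ≤ 2. Conversely, {0, 2, 3} is a clique of size 3, and the vertices of any clique must share a bag in every tree decomposition; so some bag has ≥ 3 vertices and tw(G) ≥ 2. Therefore the treewidth is 2.

2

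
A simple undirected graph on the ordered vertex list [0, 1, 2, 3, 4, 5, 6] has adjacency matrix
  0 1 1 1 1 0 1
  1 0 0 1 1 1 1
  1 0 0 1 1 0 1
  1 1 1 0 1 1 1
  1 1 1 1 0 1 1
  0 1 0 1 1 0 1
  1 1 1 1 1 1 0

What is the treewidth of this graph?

A width-4 tree decomposition is:
Bags: B1 = {0, 2, 3, 4, 6}  B2 = {0, 1, 3, 4, 6}  B3 = {1, 3, 4, 5, 6}
Tree: B1–B2, B2–B3
Every bag has size at most 5, so the width is 5 − 1 = 4 and tw(G) ≤ 4. For the lower bound, the 5 vertices {0, 1, 3, 4, 6} are pairwise adjacent, and any tree decomposition puts a clique entirely inside one bag — forcing width ≥ 4. Therefore the treewidth is 4.

4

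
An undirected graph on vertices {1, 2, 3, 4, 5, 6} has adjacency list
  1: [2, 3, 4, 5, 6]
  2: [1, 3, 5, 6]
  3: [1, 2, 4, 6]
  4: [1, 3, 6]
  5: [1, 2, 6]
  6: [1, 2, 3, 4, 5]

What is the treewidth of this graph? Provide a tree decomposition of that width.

Every bag has size at most 4, so the width is 4 − 1 = 3 and tw(G) ≤ 3. Conversely, {1, 2, 3, 6} is a clique of size 4, and the vertices of any clique must share a bag in every tree decomposition; so some bag has ≥ 4 vertices and tw(G) ≥ 3. Therefore the treewidth is 3.

Treewidth 3.
Bags: B1 = {1, 2, 3, 6}  B2 = {1, 2, 5, 6}  B3 = {1, 3, 4, 6}
Tree: B1–B2, B1–B3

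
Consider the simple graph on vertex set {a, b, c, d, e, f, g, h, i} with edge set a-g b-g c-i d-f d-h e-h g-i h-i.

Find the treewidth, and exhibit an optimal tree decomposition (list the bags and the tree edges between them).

Treewidth 1.
One optimal decomposition is:
Bags: B1 = {d, h}  B2 = {d, f}  B3 = {h, i}  B4 = {g, i}  B5 = {b, g}  B6 = {c, i}  B7 = {a, g}  B8 = {e, h}
Tree: B1–B2, B1–B3, B3–B4, B4–B5, B4–B6, B4–B7, B3–B8

Each bag holds 2 vertices, so the decomposition has width 1, which upper-bounds the treewidth. G has an edge, so its treewidth is at least 1. Combining the bounds, tw(G) = 1.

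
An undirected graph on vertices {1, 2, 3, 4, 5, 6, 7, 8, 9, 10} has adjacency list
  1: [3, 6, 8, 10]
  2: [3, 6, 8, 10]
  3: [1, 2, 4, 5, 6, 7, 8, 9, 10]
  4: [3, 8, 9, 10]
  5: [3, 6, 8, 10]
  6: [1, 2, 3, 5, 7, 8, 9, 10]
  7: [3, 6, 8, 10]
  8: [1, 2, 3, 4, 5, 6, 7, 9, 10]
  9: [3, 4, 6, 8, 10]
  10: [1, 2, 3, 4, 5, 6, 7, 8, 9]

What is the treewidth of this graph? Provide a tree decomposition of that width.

Treewidth 4.
One optimal decomposition is:
Bags: B1 = {1, 3, 6, 8, 10}  B2 = {3, 5, 6, 8, 10}  B3 = {3, 6, 8, 9, 10}  B4 = {3, 4, 8, 9, 10}  B5 = {3, 6, 7, 8, 10}  B6 = {2, 3, 6, 8, 10}
Tree: B1–B2, B1–B3, B3–B4, B3–B5, B1–B6

Every bag has size at most 5, so the width is 5 − 1 = 4 and tw(G) ≤ 4. Conversely, {3, 4, 8, 9, 10} is a clique of size 5, and the vertices of any clique must share a bag in every tree decomposition; so some bag has ≥ 5 vertices and tw(G) ≥ 4. Combining the bounds, tw(G) = 4.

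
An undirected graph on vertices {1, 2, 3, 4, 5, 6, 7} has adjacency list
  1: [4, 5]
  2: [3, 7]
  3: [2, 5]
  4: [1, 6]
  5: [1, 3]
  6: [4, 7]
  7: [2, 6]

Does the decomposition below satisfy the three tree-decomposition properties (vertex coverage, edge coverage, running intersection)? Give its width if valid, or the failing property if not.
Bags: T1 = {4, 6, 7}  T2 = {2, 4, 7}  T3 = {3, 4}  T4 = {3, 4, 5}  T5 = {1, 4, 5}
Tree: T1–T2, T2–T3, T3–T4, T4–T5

A tree decomposition must satisfy three properties: every vertex lies in some bag; for every edge, both endpoints lie together in some bag; and for every vertex, the bags containing it form a connected subtree. Here edge (2,3) lies in no bag, so the decomposition is invalid.

No — edge (2,3) lies in no bag.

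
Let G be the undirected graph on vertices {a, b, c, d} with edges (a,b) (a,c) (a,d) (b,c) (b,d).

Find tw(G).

A width-2 tree decomposition is:
Bags: B1 = {a, b, d}  B2 = {a, b, c}
Tree: B1–B2
Every bag has size at most 3, so the width is 3 − 1 = 2 and tw(G) ≤ 2. For the lower bound, the 3 vertices {a, b, d} are pairwise adjacent, and any tree decomposition puts a clique entirely inside one bag — forcing width ≥ 2. Therefore the treewidth is 2.

2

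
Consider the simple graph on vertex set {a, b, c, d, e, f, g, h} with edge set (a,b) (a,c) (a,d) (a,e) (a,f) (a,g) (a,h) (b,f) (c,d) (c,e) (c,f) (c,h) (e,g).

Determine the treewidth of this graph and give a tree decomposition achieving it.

Treewidth 2.
One such decomposition:
Bags: B1 = {a, c, e}  B2 = {a, c, d}  B3 = {a, e, g}  B4 = {a, c, f}  B5 = {a, c, h}  B6 = {a, b, f}
Tree: B1–B2, B1–B3, B1–B4, B4–B5, B4–B6

The largest bag has 3 vertices, giving width 2; this decomposition certifies tw(G) ≤ 2. On the other hand G contains the 3-clique {a, e, g}. A clique must lie in a single bag of any decomposition, so no decomposition can have width below 2. Therefore the treewidth is 2.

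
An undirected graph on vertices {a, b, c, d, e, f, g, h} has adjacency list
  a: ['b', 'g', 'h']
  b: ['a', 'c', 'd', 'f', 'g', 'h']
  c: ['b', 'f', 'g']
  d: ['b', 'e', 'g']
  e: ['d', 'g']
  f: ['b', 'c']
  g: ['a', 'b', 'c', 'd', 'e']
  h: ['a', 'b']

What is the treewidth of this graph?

2

A width-2 tree decomposition is:
Bags: B1 = {a, b, g}  B2 = {b, c, g}  B3 = {a, b, h}  B4 = {b, d, g}  B5 = {d, e, g}  B6 = {b, c, f}
Tree: B1–B2, B1–B3, B2–B4, B4–B5, B2–B6
Each bag holds 3 vertices, so the decomposition has width 2, which upper-bounds the treewidth. On the other hand G contains the 3-clique {d, e, g}. A clique must lie in a single bag of any decomposition, so no decomposition can have width below 2. Combining the bounds, tw(G) = 2.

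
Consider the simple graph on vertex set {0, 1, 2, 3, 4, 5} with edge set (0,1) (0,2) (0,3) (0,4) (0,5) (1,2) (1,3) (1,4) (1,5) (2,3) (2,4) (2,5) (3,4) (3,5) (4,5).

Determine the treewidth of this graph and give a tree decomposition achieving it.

A single bag containing all 6 vertices is trivially a valid decomposition of width 5. For the lower bound, the 6 vertices {0, 1, 2, 3, 4, 5} are pairwise adjacent, and any tree decomposition puts a clique entirely inside one bag — forcing width ≥ 5. The upper and lower bounds meet at 5, so that is the treewidth.

Treewidth 5.
One optimal decomposition is:
Bags: B1 = {0, 1, 2, 3, 4, 5}
Tree: (single bag)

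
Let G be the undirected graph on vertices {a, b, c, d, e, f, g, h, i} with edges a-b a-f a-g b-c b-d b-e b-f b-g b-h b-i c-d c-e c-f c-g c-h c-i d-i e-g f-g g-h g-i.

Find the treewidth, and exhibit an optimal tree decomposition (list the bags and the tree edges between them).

Each bag holds 4 vertices, so the decomposition has width 3, which upper-bounds the treewidth. On the other hand G contains the 4-clique {b, c, d, i}. A clique must lie in a single bag of any decomposition, so no decomposition can have width below 3. The upper and lower bounds meet at 3, so that is the treewidth.

Treewidth 3.
One optimal decomposition is:
Bags: B1 = {b, c, g, i}  B2 = {b, c, d, i}  B3 = {b, c, e, g}  B4 = {b, c, f, g}  B5 = {b, c, g, h}  B6 = {a, b, f, g}
Tree: B1–B2, B1–B3, B1–B4, B3–B5, B4–B6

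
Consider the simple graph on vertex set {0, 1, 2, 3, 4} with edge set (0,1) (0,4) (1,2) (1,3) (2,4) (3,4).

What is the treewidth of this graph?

2

A width-2 tree decomposition is:
Bags: B1 = {0, 1, 4}  B2 = {1, 3, 4}  B3 = {1, 2, 4}
Tree: B1–B2, B2–B3
The largest bag has 3 vertices, giving width 2; this decomposition certifies tw(G) ≤ 2. For the lower bound, G contains the cycle 0–1–3–4–0, so G is not a forest; only forests have treewidth ≤ 1, hence tw(G) ≥ 2. Hence tw(G) = 2 exactly.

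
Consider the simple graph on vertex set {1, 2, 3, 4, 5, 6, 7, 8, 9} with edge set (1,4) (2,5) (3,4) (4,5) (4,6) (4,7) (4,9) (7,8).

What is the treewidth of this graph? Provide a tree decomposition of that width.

The largest bag has 2 vertices, giving width 1; this decomposition certifies tw(G) ≤ 1. Since G has at least one edge (e.g. 5–4), it is not an edgeless graph, so tw(G) ≥ 1. Hence tw(G) = 1 exactly.

Treewidth 1.
One such decomposition:
Bags: B1 = {4, 5}  B2 = {4, 6}  B3 = {3, 4}  B4 = {2, 5}  B5 = {4, 9}  B6 = {1, 4}  B7 = {4, 7}  B8 = {7, 8}
Tree: B1–B2, B1–B3, B1–B4, B1–B5, B2–B6, B6–B7, B7–B8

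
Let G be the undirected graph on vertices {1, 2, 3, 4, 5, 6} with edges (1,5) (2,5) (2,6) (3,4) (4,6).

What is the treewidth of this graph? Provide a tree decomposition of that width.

Treewidth 1.
One such decomposition:
Bags: B1 = {2, 5}  B2 = {2, 6}  B3 = {4, 6}  B4 = {3, 4}  B5 = {1, 5}
Tree: B1–B2, B2–B3, B3–B4, B1–B5

The largest bag has 2 vertices, giving width 1; this decomposition certifies tw(G) ≤ 1. Any graph with an edge has treewidth ≥ 1, and G has the edge 5–2. The upper and lower bounds meet at 1, so that is the treewidth.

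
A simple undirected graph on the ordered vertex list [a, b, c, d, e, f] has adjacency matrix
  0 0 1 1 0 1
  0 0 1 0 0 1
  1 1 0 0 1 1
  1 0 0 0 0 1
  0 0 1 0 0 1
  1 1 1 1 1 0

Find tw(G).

2

A width-2 tree decomposition is:
Bags: B1 = {a, c, f}  B2 = {c, e, f}  B3 = {b, c, f}  B4 = {a, d, f}
Tree: B1–B2, B1–B3, B1–B4
Every bag has size at most 3, so the width is 3 − 1 = 2 and tw(G) ≤ 2. Conversely, {a, d, f} is a clique of size 3, and the vertices of any clique must share a bag in every tree decomposition; so some bag has ≥ 3 vertices and tw(G) ≥ 2. The upper and lower bounds meet at 2, so that is the treewidth.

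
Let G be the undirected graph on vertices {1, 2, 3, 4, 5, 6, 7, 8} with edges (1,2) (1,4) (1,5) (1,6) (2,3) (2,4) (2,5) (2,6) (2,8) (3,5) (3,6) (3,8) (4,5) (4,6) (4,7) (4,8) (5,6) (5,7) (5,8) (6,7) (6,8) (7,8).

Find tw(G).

4

A width-4 tree decomposition is:
Bags: B1 = {2, 3, 5, 6, 8}  B2 = {2, 4, 5, 6, 8}  B3 = {1, 2, 4, 5, 6}  B4 = {4, 5, 6, 7, 8}
Tree: B1–B2, B2–B3, B2–B4
Every bag has size at most 5, so the width is 5 − 1 = 4 and tw(G) ≤ 4. For the lower bound, the 5 vertices {2, 3, 5, 6, 8} are pairwise adjacent, and any tree decomposition puts a clique entirely inside one bag — forcing width ≥ 4. Therefore the treewidth is 4.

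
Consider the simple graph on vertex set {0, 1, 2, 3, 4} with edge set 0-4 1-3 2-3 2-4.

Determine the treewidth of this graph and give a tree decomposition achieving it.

Every bag has size at most 2, so the width is 2 − 1 = 1 and tw(G) ≤ 1. Since G has at least one edge (e.g. 0–4), it is not an edgeless graph, so tw(G) ≥ 1. Therefore the treewidth is 1.

Treewidth 1.
Bags: B1 = {0, 4}  B2 = {2, 4}  B3 = {2, 3}  B4 = {1, 3}
Tree: B1–B2, B2–B3, B3–B4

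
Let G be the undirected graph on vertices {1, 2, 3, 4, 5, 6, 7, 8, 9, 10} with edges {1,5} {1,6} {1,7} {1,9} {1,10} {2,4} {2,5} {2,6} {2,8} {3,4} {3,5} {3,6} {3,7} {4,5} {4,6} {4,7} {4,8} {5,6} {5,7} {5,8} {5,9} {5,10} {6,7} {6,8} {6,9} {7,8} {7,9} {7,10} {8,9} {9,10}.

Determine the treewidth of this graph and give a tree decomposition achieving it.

Treewidth 4.
Bags: B1 = {4, 5, 6, 7, 8}  B2 = {5, 6, 7, 8, 9}  B3 = {3, 4, 5, 6, 7}  B4 = {2, 4, 5, 6, 8}  B5 = {1, 5, 6, 7, 9}  B6 = {1, 5, 7, 9, 10}
Tree: B1–B2, B1–B3, B1–B4, B2–B5, B5–B6

Each bag holds 5 vertices, so the decomposition has width 4, which upper-bounds the treewidth. For the lower bound, the 5 vertices {1, 5, 7, 9, 10} are pairwise adjacent, and any tree decomposition puts a clique entirely inside one bag — forcing width ≥ 4. Therefore the treewidth is 4.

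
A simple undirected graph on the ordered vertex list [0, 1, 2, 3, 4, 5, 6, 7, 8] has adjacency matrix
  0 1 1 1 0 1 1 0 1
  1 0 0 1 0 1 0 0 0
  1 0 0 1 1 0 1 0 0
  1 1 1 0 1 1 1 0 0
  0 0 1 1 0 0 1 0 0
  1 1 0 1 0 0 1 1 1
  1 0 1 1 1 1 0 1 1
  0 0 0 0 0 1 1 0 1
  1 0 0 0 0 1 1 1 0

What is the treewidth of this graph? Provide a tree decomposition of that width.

Each bag holds 4 vertices, so the decomposition has width 3, which upper-bounds the treewidth. On the other hand G contains the 4-clique {0, 1, 3, 5}. A clique must lie in a single bag of any decomposition, so no decomposition can have width below 3. Therefore the treewidth is 3.

Treewidth 3.
Bags: B1 = {5, 6, 7, 8}  B2 = {0, 5, 6, 8}  B3 = {0, 3, 5, 6}  B4 = {0, 1, 3, 5}  B5 = {0, 2, 3, 6}  B6 = {2, 3, 4, 6}
Tree: B1–B2, B2–B3, B3–B4, B3–B5, B5–B6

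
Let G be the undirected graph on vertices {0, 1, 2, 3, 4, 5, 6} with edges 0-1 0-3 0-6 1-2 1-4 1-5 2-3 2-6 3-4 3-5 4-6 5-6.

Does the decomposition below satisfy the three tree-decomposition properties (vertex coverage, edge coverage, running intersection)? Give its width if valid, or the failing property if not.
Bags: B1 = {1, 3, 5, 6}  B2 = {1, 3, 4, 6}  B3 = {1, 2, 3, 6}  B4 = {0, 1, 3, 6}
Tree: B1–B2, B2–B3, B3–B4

Yes; width 3.

Every vertex of G appears in some bag (union = {0, 1, 2, 3, 4, 5, 6}); every edge is covered by a bag; and for each vertex v the set of bags containing v is connected in the bag tree. The decomposition is therefore valid. The largest bag has 4 vertices, so the width is 3.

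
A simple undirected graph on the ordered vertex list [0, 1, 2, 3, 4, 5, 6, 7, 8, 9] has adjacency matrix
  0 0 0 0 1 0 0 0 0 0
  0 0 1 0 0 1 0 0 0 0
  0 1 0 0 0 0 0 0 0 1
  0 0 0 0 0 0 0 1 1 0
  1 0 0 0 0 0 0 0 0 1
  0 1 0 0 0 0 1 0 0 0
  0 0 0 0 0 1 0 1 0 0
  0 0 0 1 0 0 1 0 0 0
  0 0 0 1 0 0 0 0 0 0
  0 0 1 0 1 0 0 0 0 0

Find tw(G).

A width-1 tree decomposition is:
Bags: B1 = {3, 8}  B2 = {3, 7}  B3 = {6, 7}  B4 = {5, 6}  B5 = {1, 5}  B6 = {1, 2}  B7 = {2, 9}  B8 = {4, 9}  B9 = {0, 4}
Tree: B1–B2, B2–B3, B3–B4, B4–B5, B5–B6, B6–B7, B7–B8, B8–B9
The largest bag has 2 vertices, giving width 1; this decomposition certifies tw(G) ≤ 1. G has an edge, so its treewidth is at least 1. Therefore the treewidth is 1.

1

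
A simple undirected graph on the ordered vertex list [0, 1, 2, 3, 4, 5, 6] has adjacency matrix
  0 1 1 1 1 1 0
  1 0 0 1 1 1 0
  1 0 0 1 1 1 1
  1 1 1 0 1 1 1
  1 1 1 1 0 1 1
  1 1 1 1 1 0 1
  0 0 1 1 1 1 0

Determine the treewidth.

A width-4 tree decomposition is:
Bags: B1 = {0, 2, 3, 4, 5}  B2 = {0, 1, 3, 4, 5}  B3 = {2, 3, 4, 5, 6}
Tree: B1–B2, B1–B3
The largest bag has 5 vertices, giving width 4; this decomposition certifies tw(G) ≤ 4. For the lower bound, the 5 vertices {0, 1, 3, 4, 5} are pairwise adjacent, and any tree decomposition puts a clique entirely inside one bag — forcing width ≥ 4. Therefore the treewidth is 4.

4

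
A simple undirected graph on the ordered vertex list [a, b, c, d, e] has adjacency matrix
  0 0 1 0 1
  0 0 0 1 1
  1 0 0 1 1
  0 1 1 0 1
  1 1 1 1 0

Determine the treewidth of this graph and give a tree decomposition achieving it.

Treewidth 2.
Bags: B1 = {a, c, e}  B2 = {c, d, e}  B3 = {b, d, e}
Tree: B1–B2, B2–B3

Each bag holds 3 vertices, so the decomposition has width 2, which upper-bounds the treewidth. Conversely, {c, d, e} is a clique of size 3, and the vertices of any clique must share a bag in every tree decomposition; so some bag has ≥ 3 vertices and tw(G) ≥ 2. Combining the bounds, tw(G) = 2.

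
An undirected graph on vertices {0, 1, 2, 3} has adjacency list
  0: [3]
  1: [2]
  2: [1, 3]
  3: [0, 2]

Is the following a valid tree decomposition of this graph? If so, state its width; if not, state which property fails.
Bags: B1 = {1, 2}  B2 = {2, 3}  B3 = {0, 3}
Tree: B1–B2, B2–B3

Yes; width 1.

Every vertex of G appears in some bag (union = {0, 1, 2, 3}); every edge is covered by a bag; and for each vertex v the set of bags containing v is connected in the bag tree. The decomposition is therefore valid. The largest bag has 2 vertices, so the width is 1.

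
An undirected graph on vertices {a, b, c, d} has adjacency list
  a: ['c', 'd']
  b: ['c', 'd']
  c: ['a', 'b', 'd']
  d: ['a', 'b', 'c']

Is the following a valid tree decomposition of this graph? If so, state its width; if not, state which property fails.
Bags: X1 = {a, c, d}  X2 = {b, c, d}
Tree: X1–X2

Every vertex of G appears in some bag (union = {a, b, c, d}); every edge is covered by a bag; and for each vertex v the set of bags containing v is connected in the bag tree. The decomposition is therefore valid. The largest bag has 3 vertices, so the width is 2.

Yes; width 2.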